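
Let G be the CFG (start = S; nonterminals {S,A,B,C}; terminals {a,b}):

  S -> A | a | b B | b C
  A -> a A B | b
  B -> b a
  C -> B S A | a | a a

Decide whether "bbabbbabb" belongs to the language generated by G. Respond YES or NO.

Convert to CNF:
  S -> T0 X4 | T1 B | T1 C | a | b
  A -> T0 X2 | b
  B -> T1 T0
  C -> B X3 | T0 T0 | a
  T0 -> a
  T1 -> b
  X2 -> A B
  X3 -> S A
  X4 -> A B

Fill CYK table bottom-up:
  [0..0]={A,S,T1}  "b"  orig:{A,S}
  [1..1]={A,S,T1}  "b"  orig:{A,S}
  [2..2]={C,S,T0}  "a"  orig:{C,S}
  [3..3]={A,S,T1}  "b"  orig:{A,S}
  [4..4]={A,S,T1}  "b"  orig:{A,S}
  [5..5]={A,S,T1}  "b"  orig:{A,S}
  [6..6]={C,S,T0}  "a"  orig:{C,S}
  [7..7]={A,S,T1}  "b"  orig:{A,S}
  [8..8]={A,S,T1}  "b"  orig:{A,S}
  [0..1]={X3}  "bb"  orig:{}
  [1..2]={B,S}  "ba"
  [2..3]={X3}  "ab"  orig:{}
  [3..4]={X3}  "bb"  orig:{}
  [4..5]={X3}  "bb"  orig:{}
  [5..6]={B,S}  "ba"
  [6..7]={X3}  "ab"  orig:{}
  [7..8]={X3}  "bb"  orig:{}
  [0..2]={S,X2,X4}  "bba"  orig:{S}
  [1..3]={X3}  "bab"  orig:{}
  [2..4]=∅  "abb"
  [3..5]=∅  "bbb"
  [4..6]={S,X2,X4}  "bba"  orig:{S}
  [5..7]={X3}  "bab"  orig:{}
  [6..8]=∅  "abb"
  [0..3]={X3}  "bbab"  orig:{}
  [1..4]={C}  "babb"
  [2..5]=∅  "abbb"
  [3..6]=∅  "bbba"
  [4..7]={X3}  "bbab"  orig:{}
  [5..8]={C}  "babb"
  [0..4]={S}  "bbabb"
  [1..5]=∅  "babbb"
  [2..6]=∅  "abbba"
  [3..7]=∅  "bbbab"
  [4..8]={S}  "bbabb"
  [0..5]={X3}  "bbabbb"  orig:{}
  [1..6]=∅  "babbba"
  [2..7]=∅  "abbbab"
  [3..8]=∅  "bbbabb"
  [0..6]=∅  "bbabbba"
  [1..7]=∅  "babbbab"
  [2..8]=∅  "abbbabb"
  [0..7]=∅  "bbabbbab"
  [1..8]=∅  "babbbabb"
  [0..8]=∅  "bbabbbabb"

S ∉ T[0,8] ⇒ NO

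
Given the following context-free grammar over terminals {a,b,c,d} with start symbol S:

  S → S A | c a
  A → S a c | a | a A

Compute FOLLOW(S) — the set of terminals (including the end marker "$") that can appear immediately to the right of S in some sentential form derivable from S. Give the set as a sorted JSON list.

FIRST sets, iterate to fixpoint:
round 1:
  A via A→a: +{a}
  S via S→c a: +{c}
  S: {c}  A: {a}
round 2:
  A via A→S a c: +{c}
  S: {c}  A: {a,c}
round 3: (no change)
  S: {c}  A: {a,c}

FOLLOW sets:
seed FOLLOW(S) with $
[1]
  A→S a c: FOLLOW(S) ⊇ FIRST(a) = {a}; new: +{a}
  S→S A: FOLLOW(S) ⊇ FIRST(A) = {a,c}; new: +{c}
  S→S A: FOLLOW(A) ⊇ FOLLOW(S) ⊇ {$,a,c}; new: +{$,a,c}
  FOLLOW(S)={$,a,c}  FOLLOW(A)={$,a,c}
[2] (no change)
  FOLLOW(S)={$,a,c}  FOLLOW(A)={$,a,c}

FOLLOW(S) = ["$", "a", "c"]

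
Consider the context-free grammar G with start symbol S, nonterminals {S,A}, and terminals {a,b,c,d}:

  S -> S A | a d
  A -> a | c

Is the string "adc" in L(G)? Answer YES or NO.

CNF form of G:
  S -> S A | T0 T1
  A -> a | c
  T0 -> a
  T1 -> d

Fill CYK table bottom-up:
  cell(0,0) a: {A,T0}  orig:{A}
  cell(1,1) d: {T1}  orig:{}
  cell(2,2) c: {A}
  cell(0,1) ad: {S}
  cell(1,2) dc: ∅
  cell(0,2) adc: {S}

S ∈ T[0,2] ⇒ YES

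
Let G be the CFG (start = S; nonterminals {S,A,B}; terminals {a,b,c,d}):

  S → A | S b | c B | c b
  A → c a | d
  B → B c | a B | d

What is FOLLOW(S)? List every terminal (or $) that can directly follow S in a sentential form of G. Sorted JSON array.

FIRST iteration:
pass 1:
  A via A→c a: +{c}
  A via A→d: +{d}
  B via B→a B: +{a}
  B via B→d: +{d}
  S via S→A: +{c,d}
  S: {c,d}  A: {c,d}  B: {a,d}
pass 2: (no change)
  S: {c,d}  A: {c,d}  B: {a,d}

FOLLOW sets:
initialize: $ ∈ FOLLOW(S)
round 1:
  B→B c: FOLLOW(B) ⊇ FIRST(c) = {c}; new: +{c}
  S→A: FOLLOW(A) ⊇ FOLLOW(S) ⊇ {$}; new: +{$}
  S→S b: FOLLOW(S) ⊇ FIRST(b) = {b}; new: +{b}
  S→c B: FOLLOW(B) ⊇ FOLLOW(S) ⊇ {$,b}; new: +{$,b}
  FOLLOW[S]={$,b}  FOLLOW[A]={$}  FOLLOW[B]={$,b,c}
round 2:
  S→A: FOLLOW(A) ⊇ FOLLOW(S) ⊇ {$,b}; new: +{b}
  FOLLOW[S]={$,b}  FOLLOW[A]={$,b}  FOLLOW[B]={$,b,c}
round 3: (no change)
  FOLLOW[S]={$,b}  FOLLOW[A]={$,b}  FOLLOW[B]={$,b,c}

FOLLOW(S) = ["$", "b"]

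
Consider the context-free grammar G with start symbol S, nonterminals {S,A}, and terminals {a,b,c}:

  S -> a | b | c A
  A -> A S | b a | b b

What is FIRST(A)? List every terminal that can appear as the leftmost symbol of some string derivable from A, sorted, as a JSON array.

FIRST sets, iterate to fixpoint:
[1]
  A via A→b a: +{b}
  S via S→a: +{a}
  S via S→b: +{b}
  S via S→c A: +{c}
  FIRST(S)={a,b,c}  FIRST(A)={b}
[2] — fixpoint
  FIRST(S)={a,b,c}  FIRST(A)={b}

FIRST(A) = ["b"]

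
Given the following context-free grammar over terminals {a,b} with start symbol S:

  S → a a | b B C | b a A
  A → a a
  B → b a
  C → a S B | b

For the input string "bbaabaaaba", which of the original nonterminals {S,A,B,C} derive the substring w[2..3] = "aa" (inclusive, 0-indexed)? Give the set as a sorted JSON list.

Convert to CNF:
  S -> T0 T0 | T1 X3 | T1 X4
  A -> T0 T0
  B -> T1 T0
  C -> T0 X2 | b
  T0 -> a
  T1 -> b
  X2 -> S B
  X3 -> B C
  X4 -> T0 A

Fill CYK table bottom-up — only the sub-triangle for w[2..3]:
  [2..2]={T0}  "a"  orig:{}
  [3..3]={T0}  "a"  orig:{}
  [2..3]={A,S}  "aa"

Original NTs in T[2,3] deriving "aa": ["A", "S"]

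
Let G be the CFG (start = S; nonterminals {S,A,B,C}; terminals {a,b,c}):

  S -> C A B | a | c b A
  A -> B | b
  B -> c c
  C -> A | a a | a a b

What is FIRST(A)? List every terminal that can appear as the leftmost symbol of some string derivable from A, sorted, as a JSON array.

Compute FIRST by fixpoint:
[1]
  A via A→b: +{b}
  B via B→c c: +{c}
  C via C→A: +{b}
  C via C→a a: +{a}
  S via S→C A B: +{a,b}
  S via S→c b A: +{c}
  FIRST(S)={a,b,c}  FIRST(A)={b}  FIRST(B)={c}  FIRST(C)={a,b}
[2]
  A via A→B: +{c}
  C via C→A: +{c}
  FIRST(S)={a,b,c}  FIRST(A)={b,c}  FIRST(B)={c}  FIRST(C)={a,b,c}
[3] (no change)
  FIRST(S)={a,b,c}  FIRST(A)={b,c}  FIRST(B)={c}  FIRST(C)={a,b,c}

FIRST(A) = ["b", "c"]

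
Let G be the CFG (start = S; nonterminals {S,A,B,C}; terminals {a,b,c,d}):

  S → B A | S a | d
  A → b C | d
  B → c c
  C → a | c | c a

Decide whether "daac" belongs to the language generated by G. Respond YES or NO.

CNF form of G:
  S -> B A | S T2 | d
  A -> T0 C | d
  B -> T1 T1
  C -> T1 T2 | a | c
  T0 -> b
  T1 -> c
  T2 -> a

CYK table (by increasing span):
  cell(0,0) d: {A,S}
  cell(1,1) a: {C,T2}  orig:{C}
  cell(2,2) a: {C,T2}  orig:{C}
  cell(3,3) c: {C,T1}  orig:{C}
  cell(0,1) da: {S}
  cell(1,2) aa: ∅
  cell(2,3) ac: ∅
  cell(0,2) daa: {S}
  cell(1,3) aac: ∅
  cell(0,3) daac: ∅

S ∉ T[0,3] ⇒ NO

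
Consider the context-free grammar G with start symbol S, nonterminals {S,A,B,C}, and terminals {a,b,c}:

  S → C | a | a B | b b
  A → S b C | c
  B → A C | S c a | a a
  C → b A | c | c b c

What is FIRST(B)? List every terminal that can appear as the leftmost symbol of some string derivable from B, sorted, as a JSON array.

FIRST sets, iterate to fixpoint:
pass 1:
  A via A→c: +{c}
  B via B→A C: +{c}
  B via B→a a: +{a}
  C via C→b A: +{b}
  C via C→c: +{c}
  S via S→C: +{b,c}
  S via S→a: +{a}
  FIRST[S]={a,b,c}  FIRST[A]={c}  FIRST[B]={a,c}  FIRST[C]={b,c}
pass 2:
  A via A→S b C: +{a,b}
  B via B→A C: +{b}
  FIRST[S]={a,b,c}  FIRST[A]={a,b,c}  FIRST[B]={a,b,c}  FIRST[C]={b,c}
pass 3: (no change)
  FIRST[S]={a,b,c}  FIRST[A]={a,b,c}  FIRST[B]={a,b,c}  FIRST[C]={b,c}

FIRST(B) = ["a", "b", "c"]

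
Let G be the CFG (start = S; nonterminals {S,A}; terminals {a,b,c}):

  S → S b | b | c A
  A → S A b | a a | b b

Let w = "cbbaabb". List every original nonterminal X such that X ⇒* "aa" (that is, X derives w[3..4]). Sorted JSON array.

Convert to CNF:
  S -> S T0 | T2 A | b
  A -> S X3 | T0 T0 | T1 T1
  T0 -> b
  T1 -> a
  T2 -> c
  X3 -> A T0

Fill CYK table bottom-up — only the sub-triangle for w[3..4]:
  T[3,3] 'a' = {T1}  orig:{}
  T[4,4] 'a' = {T1}  orig:{}
  T[3,4] 'aa' = {A}

Original NTs in T[3,4] deriving "aa": ["A"]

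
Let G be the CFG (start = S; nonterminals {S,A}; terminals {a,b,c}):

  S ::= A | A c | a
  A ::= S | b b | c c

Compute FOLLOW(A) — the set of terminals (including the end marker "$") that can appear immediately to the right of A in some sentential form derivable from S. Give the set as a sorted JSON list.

FIRST sets, iterate to fixpoint:
[1]
  A via A→b b: +{b}
  A via A→c c: +{c}
  S via S→A: +{b,c}
  S via S→a: +{a}
  S: {a,b,c}  A: {b,c}
[2]
  A via A→S: +{a}
  S: {a,b,c}  A: {a,b,c}
[3] (stable)
  S: {a,b,c}  A: {a,b,c}

FOLLOW sets:
seed FOLLOW(S) with $
iter 1:
  S→A: FOLLOW(A) ⊇ FOLLOW(S) ⊇ {$}; new: +{$}
  S→A c: FOLLOW(A) ⊇ FIRST(c) = {c}; new: +{c}
  FOLLOW(S)={$}  FOLLOW(A)={$,c}
iter 2:
  A→S: FOLLOW(S) ⊇ FOLLOW(A) ⊇ {$,c}; new: +{c}
  FOLLOW(S)={$,c}  FOLLOW(A)={$,c}
iter 3: (stable)
  FOLLOW(S)={$,c}  FOLLOW(A)={$,c}

FOLLOW(A) = ["$", "c"]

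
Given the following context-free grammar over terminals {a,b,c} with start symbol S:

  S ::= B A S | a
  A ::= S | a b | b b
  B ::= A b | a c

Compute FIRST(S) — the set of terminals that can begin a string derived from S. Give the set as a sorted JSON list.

FIRST iteration:
round 1:
  A via A→a b: +{a}
  A via A→b b: +{b}
  B via B→A b: +{a,b}
  S via S→B A S: +{a,b}
  FIRST(S)={a,b}  FIRST(A)={a,b}  FIRST(B)={a,b}
round 2: (no change)
  FIRST(S)={a,b}  FIRST(A)={a,b}  FIRST(B)={a,b}

FIRST(S) = ["a", "b"]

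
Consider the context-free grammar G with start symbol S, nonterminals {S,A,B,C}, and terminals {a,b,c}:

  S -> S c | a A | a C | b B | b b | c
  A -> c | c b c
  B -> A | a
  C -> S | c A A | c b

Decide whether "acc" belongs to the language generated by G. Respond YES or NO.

Convert to CNF:
  S -> S T0 | T1 B | T1 T1 | T2 A | T2 C | c
  A -> T0 X3 | c
  B -> T0 X4 | a | c
  C -> S T0 | T0 T1 | T0 X5 | T1 B | T1 T1 | T2 A | T2 C | c
  T0 -> c
  T1 -> b
  T2 -> a
  X3 -> T1 T0
  X4 -> T1 T0
  X5 -> A A

CYK table (by increasing span):
  T[0,0] 'a' = {B,T2}  orig:{B}
  T[1,1] 'c' = {A,B,C,S,T0}  orig:{A,B,C,S}
  T[2,2] 'c' = {A,B,C,S,T0}  orig:{A,B,C,S}
  T[0,1] 'ac' = {C,S}
  T[1,2] 'cc' = {C,S,X5}  orig:{C,S}
  T[0,2] 'acc' = {C,S}

S ∈ T[0,2] ⇒ YES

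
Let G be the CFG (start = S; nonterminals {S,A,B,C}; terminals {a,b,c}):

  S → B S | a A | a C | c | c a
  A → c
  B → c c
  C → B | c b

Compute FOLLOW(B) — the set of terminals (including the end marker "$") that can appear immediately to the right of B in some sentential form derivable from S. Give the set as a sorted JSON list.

FIRST iteration:
pass 1:
  A via A→c: +{c}
  B via B→c c: +{c}
  C via C→B: +{c}
  S via S→B S: +{c}
  S via S→a A: +{a}
  FIRST[S]={a,c}  FIRST[A]={c}  FIRST[B]={c}  FIRST[C]={c}
pass 2: (stable)
  FIRST[S]={a,c}  FIRST[A]={c}  FIRST[B]={c}  FIRST[C]={c}

FOLLOW sets:
initialize: $ ∈ FOLLOW(S)
pass 1:
  S→B S: FOLLOW(B) ⊇ FIRST(S) = {a,c}; new: +{a,c}
  S→a A: FOLLOW(A) ⊇ FOLLOW(S) ⊇ {$}; new: +{$}
  S→a C: FOLLOW(C) ⊇ FOLLOW(S) ⊇ {$}; new: +{$}
  FOLLOW[S]={$}  FOLLOW[A]={$}  FOLLOW[B]={a,c}  FOLLOW[C]={$}
pass 2:
  C→B: FOLLOW(B) ⊇ FOLLOW(C) ⊇ {$}; new: +{$}
  FOLLOW[S]={$}  FOLLOW[A]={$}  FOLLOW[B]={$,a,c}  FOLLOW[C]={$}
pass 3: (stable)
  FOLLOW[S]={$}  FOLLOW[A]={$}  FOLLOW[B]={$,a,c}  FOLLOW[C]={$}

FOLLOW(B) = ["$", "a", "c"]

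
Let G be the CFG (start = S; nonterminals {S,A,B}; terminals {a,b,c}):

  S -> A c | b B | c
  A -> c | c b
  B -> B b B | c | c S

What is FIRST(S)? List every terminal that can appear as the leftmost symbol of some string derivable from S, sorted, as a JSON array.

FIRST sets, iterate to fixpoint:
iter 1:
  A via A→c: +{c}
  B via B→c: +{c}
  S via S→A c: +{c}
  S via S→b B: +{b}
  FIRST[S]={b,c}  FIRST[A]={c}  FIRST[B]={c}
iter 2: — fixpoint
  FIRST[S]={b,c}  FIRST[A]={c}  FIRST[B]={c}

FIRST(S) = ["b", "c"]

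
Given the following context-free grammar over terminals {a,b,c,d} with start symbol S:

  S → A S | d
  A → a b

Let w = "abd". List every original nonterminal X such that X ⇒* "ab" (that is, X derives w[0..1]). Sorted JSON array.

Convert to CNF:
  S -> A S | d
  A -> T0 T1
  T0 -> a
  T1 -> b

Fill CYK table bottom-up (cells [i..j] with 0 ≤ i ≤ j ≤ 1 only):
  T[0,0] 'a' = {T0}  orig:{}
  T[1,1] 'b' = {T1}  orig:{}
  T[0,1] 'ab' = {A}

Original NTs in T[0,1] deriving "ab": ["A"]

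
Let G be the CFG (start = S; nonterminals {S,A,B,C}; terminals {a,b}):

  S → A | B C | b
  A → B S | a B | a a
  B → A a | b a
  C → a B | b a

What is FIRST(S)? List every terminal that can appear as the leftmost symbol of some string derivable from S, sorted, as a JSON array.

FIRST iteration:
pass 1:
  A via A→a B: +{a}
  B via B→A a: +{a}
  B via B→b a: +{b}
  C via C→a B: +{a}
  C via C→b a: +{b}
  S via S→A: +{a}
  S via S→B C: +{b}
  FIRST(S)={a,b}  FIRST(A)={a}  FIRST(B)={a,b}  FIRST(C)={a,b}
pass 2:
  A via A→B S: +{b}
  FIRST(S)={a,b}  FIRST(A)={a,b}  FIRST(B)={a,b}  FIRST(C)={a,b}
pass 3: (stable)
  FIRST(S)={a,b}  FIRST(A)={a,b}  FIRST(B)={a,b}  FIRST(C)={a,b}

FIRST(S) = ["a", "b"]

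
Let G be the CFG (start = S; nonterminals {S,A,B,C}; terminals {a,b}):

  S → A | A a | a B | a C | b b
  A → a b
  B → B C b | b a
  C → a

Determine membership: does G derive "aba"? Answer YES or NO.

CNF form of G:
  S -> A T0 | T0 B | T0 C | T0 T1 | T1 T1
  A -> T0 T1
  B -> B X2 | T1 T0
  C -> a
  T0 -> a
  T1 -> b
  X2 -> C T1

Fill CYK table bottom-up:
  cell(0,0) a: {C,T0}  orig:{C}
  cell(1,1) b: {T1}  orig:{}
  cell(2,2) a: {C,T0}  orig:{C}
  cell(0,1) ab: {A,S,X2}  orig:{A,S}
  cell(1,2) ba: {B}
  cell(0,2) aba: {S}

S ∈ T[0,2] ⇒ YES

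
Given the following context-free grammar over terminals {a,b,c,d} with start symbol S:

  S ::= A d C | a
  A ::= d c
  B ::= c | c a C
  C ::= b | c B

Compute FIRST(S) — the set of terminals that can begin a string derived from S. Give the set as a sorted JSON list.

FIRST iteration:
iter 1:
  A via A→d c: +{d}
  B via B→c: +{c}
  C via C→b: +{b}
  C via C→c B: +{c}
  S via S→A d C: +{d}
  S via S→a: +{a}
  S: {a,d}  A: {d}  B: {c}  C: {b,c}
iter 2: (stable)
  S: {a,d}  A: {d}  B: {c}  C: {b,c}

FIRST(S) = ["a", "d"]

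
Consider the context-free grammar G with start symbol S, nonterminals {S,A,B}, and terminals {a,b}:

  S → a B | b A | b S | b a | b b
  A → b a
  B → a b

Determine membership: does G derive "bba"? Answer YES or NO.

CNF form of G:
  S -> T0 A | T0 S | T0 T0 | T0 T1 | T1 B
  A -> T0 T1
  B -> T1 T0
  T0 -> b
  T1 -> a

CYK table (by increasing span):
  T[0,0] 'b' = {T0}  orig:{}
  T[1,1] 'b' = {T0}  orig:{}
  T[2,2] 'a' = {T1}  orig:{}
  T[0,1] 'bb' = {S}
  T[1,2] 'ba' = {A,S}
  T[0,2] 'bba' = {S}

S ∈ T[0,2] ⇒ YES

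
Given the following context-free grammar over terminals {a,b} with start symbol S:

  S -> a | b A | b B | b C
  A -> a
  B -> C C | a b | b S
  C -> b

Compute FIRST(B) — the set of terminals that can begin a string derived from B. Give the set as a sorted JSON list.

FIRST sets, iterate to fixpoint:
iter 1:
  A via A→a: +{a}
  B via B→a b: +{a}
  B via B→b S: +{b}
  C via C→b: +{b}
  S via S→a: +{a}
  S via S→b A: +{b}
  FIRST[S]={a,b}  FIRST[A]={a}  FIRST[B]={a,b}  FIRST[C]={b}
iter 2: done
  FIRST[S]={a,b}  FIRST[A]={a}  FIRST[B]={a,b}  FIRST[C]={b}

FIRST(B) = ["a", "b"]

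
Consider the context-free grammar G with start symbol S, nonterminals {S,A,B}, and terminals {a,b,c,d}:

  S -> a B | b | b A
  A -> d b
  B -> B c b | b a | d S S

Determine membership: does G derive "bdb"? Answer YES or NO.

Convert to CNF:
  S -> T1 A | T3 B | b
  A -> T0 T1
  B -> B X4 | T0 X5 | T1 T3
  T0 -> d
  T1 -> b
  T2 -> c
  T3 -> a
  X4 -> T2 T1
  X5 -> S S

CYK fill:
  T[0,0] 'b' = {S,T1}  orig:{S}
  T[1,1] 'd' = {T0}  orig:{}
  T[2,2] 'b' = {S,T1}  orig:{S}
  T[0,1] 'bd' = ∅
  T[1,2] 'db' = {A}
  T[0,2] 'bdb' = {S}

S ∈ T[0,2] ⇒ YES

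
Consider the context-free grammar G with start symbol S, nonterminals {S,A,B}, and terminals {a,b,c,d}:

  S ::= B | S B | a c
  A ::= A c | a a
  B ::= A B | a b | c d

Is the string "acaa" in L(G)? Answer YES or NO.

Convert to CNF:
  S -> A B | S B | T0 T3 | T1 T0 | T1 T2
  A -> A T0 | T1 T1
  B -> A B | T0 T3 | T1 T2
  T0 -> c
  T1 -> a
  T2 -> b
  T3 -> d

Fill CYK table bottom-up:
  cell(0,0) a: {T1}  orig:{}
  cell(1,1) c: {T0}  orig:{}
  cell(2,2) a: {T1}  orig:{}
  cell(3,3) a: {T1}  orig:{}
  cell(0,1) ac: {S}
  cell(1,2) ca: ∅
  cell(2,3) aa: {A}
  cell(0,2) aca: ∅
  cell(1,3) caa: ∅
  cell(0,3) acaa: ∅

S ∉ T[0,3] ⇒ NO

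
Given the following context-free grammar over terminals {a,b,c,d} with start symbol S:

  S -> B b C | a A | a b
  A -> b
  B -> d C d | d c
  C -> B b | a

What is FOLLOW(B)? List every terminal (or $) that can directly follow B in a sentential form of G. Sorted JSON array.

FIRST sets, iterate to fixpoint:
iter 1:
  A via A→b: +{b}
  B via B→d C d: +{d}
  C via C→B b: +{d}
  C via C→a: +{a}
  S via S→B b C: +{d}
  S via S→a A: +{a}
  FIRST(S)={a,d}  FIRST(A)={b}  FIRST(B)={d}  FIRST(C)={a,d}
iter 2: (stable)
  FIRST(S)={a,d}  FIRST(A)={b}  FIRST(B)={d}  FIRST(C)={a,d}

Compute FOLLOW by fixpoint:
FOLLOW(S) := {$}
pass 1:
  B→d C d: FOLLOW(C) ⊇ FIRST(d) = {d}; new: +{d}
  C→B b: FOLLOW(B) ⊇ FIRST(b) = {b}; new: +{b}
  S→B b C: FOLLOW(C) ⊇ FOLLOW(S) ⊇ {$}; new: +{$}
  S→a A: FOLLOW(A) ⊇ FOLLOW(S) ⊇ {$}; new: +{$}
  FOLLOW[S]={$}  FOLLOW[A]={$}  FOLLOW[B]={b}  FOLLOW[C]={$,d}
pass 2: — fixpoint
  FOLLOW[S]={$}  FOLLOW[A]={$}  FOLLOW[B]={b}  FOLLOW[C]={$,d}

FOLLOW(B) = ["b"]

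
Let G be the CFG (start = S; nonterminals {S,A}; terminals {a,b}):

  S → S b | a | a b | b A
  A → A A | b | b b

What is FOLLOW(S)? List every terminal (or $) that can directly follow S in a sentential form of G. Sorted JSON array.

Compute FIRST by fixpoint:
iter 1:
  A via A→b: +{b}
  S via S→a: +{a}
  S via S→b A: +{b}
  FIRST(S)={a,b}  FIRST(A)={b}
iter 2: done
  FIRST(S)={a,b}  FIRST(A)={b}

Compute FOLLOW by fixpoint:
seed FOLLOW(S) with $
iter 1:
  A→A A: FOLLOW(A) ⊇ FIRST(A) = {b}; new: +{b}
  S→S b: FOLLOW(S) ⊇ FIRST(b) = {b}; new: +{b}
  S→b A: FOLLOW(A) ⊇ FOLLOW(S) ⊇ {$,b}; new: +{$}
  FOLLOW[S]={$,b}  FOLLOW[A]={$,b}
iter 2: (no change)
  FOLLOW[S]={$,b}  FOLLOW[A]={$,b}

FOLLOW(S) = ["$", "b"]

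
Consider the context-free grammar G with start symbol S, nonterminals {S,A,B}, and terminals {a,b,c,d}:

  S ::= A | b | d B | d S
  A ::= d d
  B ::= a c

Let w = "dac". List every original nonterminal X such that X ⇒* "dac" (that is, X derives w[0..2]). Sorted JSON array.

CNF form of G:
  S -> T0 B | T0 S | T0 T0 | b
  A -> T0 T0
  B -> T1 T2
  T0 -> d
  T1 -> a
  T2 -> c

CYK table (by increasing span) (cells [i..j] with 0 ≤ i ≤ j ≤ 2 only):
  T[0,0] 'd' = {T0}  orig:{}
  T[1,1] 'a' = {T1}  orig:{}
  T[2,2] 'c' = {T2}  orig:{}
  T[0,1] 'da' = ∅
  T[1,2] 'ac' = {B}
  T[0,2] 'dac' = {S}

Original NTs in T[0,2] deriving "dac": ["S"]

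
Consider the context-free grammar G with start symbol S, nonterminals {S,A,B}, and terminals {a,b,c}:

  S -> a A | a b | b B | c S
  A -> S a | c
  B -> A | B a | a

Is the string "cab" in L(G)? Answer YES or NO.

Convert to CNF:
  S -> T0 A | T0 T1 | T1 B | T2 S
  A -> S T0 | c
  B -> B T0 | S T0 | a | c
  T0 -> a
  T1 -> b
  T2 -> c

CYK fill:
  cell(0,0) c: {A,B,T2}  orig:{A,B}
  cell(1,1) a: {B,T0}  orig:{B}
  cell(2,2) b: {T1}  orig:{}
  cell(0,1) ca: {B}
  cell(1,2) ab: {S}
  cell(0,2) cab: {S}

S ∈ T[0,2] ⇒ YES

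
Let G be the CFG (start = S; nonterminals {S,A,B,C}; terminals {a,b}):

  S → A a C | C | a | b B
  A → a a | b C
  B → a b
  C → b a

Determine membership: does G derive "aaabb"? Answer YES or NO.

CNF form of G:
  S -> A X2 | T1 B | T1 T0 | a
  A -> T0 T0 | T1 C
  B -> T0 T1
  C -> T1 T0
  T0 -> a
  T1 -> b
  X2 -> T0 C

Fill CYK table bottom-up:
  [0..0]={S,T0}  "a"  orig:{S}
  [1..1]={S,T0}  "a"  orig:{S}
  [2..2]={S,T0}  "a"  orig:{S}
  [3..3]={T1}  "b"  orig:{}
  [4..4]={T1}  "b"  orig:{}
  [0..1]={A}  "aa"
  [1..2]={A}  "aa"
  [2..3]={B}  "ab"
  [3..4]=∅  "bb"
  [0..2]=∅  "aaa"
  [1..3]=∅  "aab"
  [2..4]=∅  "abb"
  [0..3]=∅  "aaab"
  [1..4]=∅  "aabb"
  [0..4]=∅  "aaabb"

S ∉ T[0,4] ⇒ NO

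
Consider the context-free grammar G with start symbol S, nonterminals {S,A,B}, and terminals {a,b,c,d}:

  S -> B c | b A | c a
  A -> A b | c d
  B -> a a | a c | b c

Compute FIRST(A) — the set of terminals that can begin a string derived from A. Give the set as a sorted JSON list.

FIRST sets, iterate to fixpoint:
pass 1:
  A via A→c d: +{c}
  B via B→a a: +{a}
  B via B→b c: +{b}
  S via S→B c: +{a,b}
  S via S→c a: +{c}
  S: {a,b,c}  A: {c}  B: {a,b}
pass 2: (no change)
  S: {a,b,c}  A: {c}  B: {a,b}

FIRST(A) = ["c"]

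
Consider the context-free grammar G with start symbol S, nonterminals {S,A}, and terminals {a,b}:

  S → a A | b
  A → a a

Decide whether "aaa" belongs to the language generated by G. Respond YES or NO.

CNF form of G:
  S -> T0 A | b
  A -> T0 T0
  T0 -> a

CYK fill:
  [0..0]={T0}  "a"  orig:{}
  [1..1]={T0}  "a"  orig:{}
  [2..2]={T0}  "a"  orig:{}
  [0..1]={A}  "aa"
  [1..2]={A}  "aa"
  [0..2]={S}  "aaa"

S ∈ T[0,2] ⇒ YES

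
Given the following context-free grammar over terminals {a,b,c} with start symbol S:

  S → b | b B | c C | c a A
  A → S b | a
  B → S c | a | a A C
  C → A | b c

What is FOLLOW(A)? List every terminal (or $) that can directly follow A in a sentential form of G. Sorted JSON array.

FIRST iteration:
round 1:
  A via A→a: +{a}
  B via B→a: +{a}
  C via C→A: +{a}
  C via C→b c: +{b}
  S via S→b: +{b}
  S via S→c C: +{c}
  FIRST[S]={b,c}  FIRST[A]={a}  FIRST[B]={a}  FIRST[C]={a,b}
round 2:
  A via A→S b: +{b,c}
  B via B→S c: +{b,c}
  C via C→A: +{c}
  FIRST[S]={b,c}  FIRST[A]={a,b,c}  FIRST[B]={a,b,c}  FIRST[C]={a,b,c}
round 3: done
  FIRST[S]={b,c}  FIRST[A]={a,b,c}  FIRST[B]={a,b,c}  FIRST[C]={a,b,c}

FOLLOW iteration:
seed FOLLOW(S) with $
[1]
  A→S b: FOLLOW(S) ⊇ FIRST(b) = {b}; new: +{b}
  B→S c: FOLLOW(S) ⊇ FIRST(c) = {c}; new: +{c}
  B→a A C: FOLLOW(A) ⊇ FIRST(C) = {a,b,c}; new: +{a,b,c}
  S→b B: FOLLOW(B) ⊇ FOLLOW(S) ⊇ {$,b,c}; new: +{$,b,c}
  S→c C: FOLLOW(C) ⊇ FOLLOW(S) ⊇ {$,b,c}; new: +{$,b,c}
  S→c a A: FOLLOW(A) ⊇ FOLLOW(S) ⊇ {$,b,c}; new: +{$}
  S: {$,b,c}  A: {$,a,b,c}  B: {$,b,c}  C: {$,b,c}
[2] (stable)
  S: {$,b,c}  A: {$,a,b,c}  B: {$,b,c}  C: {$,b,c}

FOLLOW(A) = ["$", "a", "b", "c"]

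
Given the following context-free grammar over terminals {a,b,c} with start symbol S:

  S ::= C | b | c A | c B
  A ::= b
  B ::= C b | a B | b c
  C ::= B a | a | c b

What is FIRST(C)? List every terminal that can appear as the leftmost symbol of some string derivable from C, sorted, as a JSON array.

FIRST iteration:
iter 1:
  A via A→b: +{b}
  B via B→a B: +{a}
  B via B→b c: +{b}
  C via C→B a: +{a,b}
  C via C→c b: +{c}
  S via S→C: +{a,b,c}
  FIRST(S)={a,b,c}  FIRST(A)={b}  FIRST(B)={a,b}  FIRST(C)={a,b,c}
iter 2:
  B via B→C b: +{c}
  FIRST(S)={a,b,c}  FIRST(A)={b}  FIRST(B)={a,b,c}  FIRST(C)={a,b,c}
iter 3: done
  FIRST(S)={a,b,c}  FIRST(A)={b}  FIRST(B)={a,b,c}  FIRST(C)={a,b,c}

FIRST(C) = ["a", "b", "c"]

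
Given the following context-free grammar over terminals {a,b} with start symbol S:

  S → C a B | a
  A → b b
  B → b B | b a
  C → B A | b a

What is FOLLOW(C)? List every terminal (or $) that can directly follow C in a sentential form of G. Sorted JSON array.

FIRST sets, iterate to fixpoint:
[1]
  A via A→b b: +{b}
  B via B→b B: +{b}
  C via C→B A: +{b}
  S via S→C a B: +{b}
  S via S→a: +{a}
  FIRST[S]={a,b}  FIRST[A]={b}  FIRST[B]={b}  FIRST[C]={b}
[2] done
  FIRST[S]={a,b}  FIRST[A]={b}  FIRST[B]={b}  FIRST[C]={b}

FOLLOW iteration:
initialize: $ ∈ FOLLOW(S)
iter 1:
  C→B A: FOLLOW(B) ⊇ FIRST(A) = {b}; new: +{b}
  S→C a B: FOLLOW(C) ⊇ FIRST(a) = {a}; new: +{a}
  S→C a B: FOLLOW(B) ⊇ FOLLOW(S) ⊇ {$}; new: +{$}
  FOLLOW[S]={$}  FOLLOW[A]={}  FOLLOW[B]={$,b}  FOLLOW[C]={a}
iter 2:
  C→B A: FOLLOW(A) ⊇ FOLLOW(C) ⊇ {a}; new: +{a}
  FOLLOW[S]={$}  FOLLOW[A]={a}  FOLLOW[B]={$,b}  FOLLOW[C]={a}
iter 3: — fixpoint
  FOLLOW[S]={$}  FOLLOW[A]={a}  FOLLOW[B]={$,b}  FOLLOW[C]={a}

FOLLOW(C) = ["a"]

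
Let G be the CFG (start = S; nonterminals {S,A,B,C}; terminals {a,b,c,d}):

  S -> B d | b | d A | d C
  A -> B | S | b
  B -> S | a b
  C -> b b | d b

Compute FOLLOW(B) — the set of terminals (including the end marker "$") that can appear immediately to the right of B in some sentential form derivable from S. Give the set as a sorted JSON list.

FIRST sets, iterate to fixpoint:
iter 1:
  A via A→b: +{b}
  B via B→a b: +{a}
  C via C→b b: +{b}
  C via C→d b: +{d}
  S via S→B d: +{a}
  S via S→b: +{b}
  S via S→d A: +{d}
  FIRST(S)={a,b,d}  FIRST(A)={b}  FIRST(B)={a}  FIRST(C)={b,d}
iter 2:
  A via A→B: +{a}
  A via A→S: +{d}
  B via B→S: +{b,d}
  FIRST(S)={a,b,d}  FIRST(A)={a,b,d}  FIRST(B)={a,b,d}  FIRST(C)={b,d}
iter 3: done
  FIRST(S)={a,b,d}  FIRST(A)={a,b,d}  FIRST(B)={a,b,d}  FIRST(C)={b,d}

FOLLOW sets:
seed FOLLOW(S) with $
[1]
  S→B d: FOLLOW(B) ⊇ FIRST(d) = {d}; new: +{d}
  S→d A: FOLLOW(A) ⊇ FOLLOW(S) ⊇ {$}; new: +{$}
  S→d C: FOLLOW(C) ⊇ FOLLOW(S) ⊇ {$}; new: +{$}
  FOLLOW(S)={$}  FOLLOW(A)={$}  FOLLOW(B)={d}  FOLLOW(C)={$}
[2]
  A→B: FOLLOW(B) ⊇ FOLLOW(A) ⊇ {$}; new: +{$}
  B→S: FOLLOW(S) ⊇ FOLLOW(B) ⊇ {$,d}; new: +{d}
  S→d A: FOLLOW(A) ⊇ FOLLOW(S) ⊇ {$,d}; new: +{d}
  S→d C: FOLLOW(C) ⊇ FOLLOW(S) ⊇ {$,d}; new: +{d}
  FOLLOW(S)={$,d}  FOLLOW(A)={$,d}  FOLLOW(B)={$,d}  FOLLOW(C)={$,d}
[3] done
  FOLLOW(S)={$,d}  FOLLOW(A)={$,d}  FOLLOW(B)={$,d}  FOLLOW(C)={$,d}

FOLLOW(B) = ["$", "d"]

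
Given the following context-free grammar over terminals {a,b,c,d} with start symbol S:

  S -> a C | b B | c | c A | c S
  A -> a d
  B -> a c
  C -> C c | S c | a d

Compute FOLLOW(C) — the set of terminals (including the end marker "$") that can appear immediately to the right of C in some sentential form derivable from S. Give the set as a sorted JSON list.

FIRST iteration:
[1]
  A via A→a d: +{a}
  B via B→a c: +{a}
  C via C→a d: +{a}
  S via S→a C: +{a}
  S via S→b B: +{b}
  S via S→c: +{c}
  FIRST[S]={a,b,c}  FIRST[A]={a}  FIRST[B]={a}  FIRST[C]={a}
[2]
  C via C→S c: +{b,c}
  FIRST[S]={a,b,c}  FIRST[A]={a}  FIRST[B]={a}  FIRST[C]={a,b,c}
[3] — fixpoint
  FIRST[S]={a,b,c}  FIRST[A]={a}  FIRST[B]={a}  FIRST[C]={a,b,c}

FOLLOW iteration:
seed FOLLOW(S) with $
iter 1:
  C→C c: FOLLOW(C) ⊇ FIRST(c) = {c}; new: +{c}
  C→S c: FOLLOW(S) ⊇ FIRST(c) = {c}; new: +{c}
  S→a C: FOLLOW(C) ⊇ FOLLOW(S) ⊇ {$,c}; new: +{$}
  S→b B: FOLLOW(B) ⊇ FOLLOW(S) ⊇ {$,c}; new: +{$,c}
  S→c A: FOLLOW(A) ⊇ FOLLOW(S) ⊇ {$,c}; new: +{$,c}
  S: {$,c}  A: {$,c}  B: {$,c}  C: {$,c}
iter 2: done
  S: {$,c}  A: {$,c}  B: {$,c}  C: {$,c}

FOLLOW(C) = ["$", "c"]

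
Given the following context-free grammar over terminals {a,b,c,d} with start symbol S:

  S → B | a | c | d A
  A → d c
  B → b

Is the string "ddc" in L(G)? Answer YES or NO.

CNF form of G:
  S -> T0 A | a | b | c
  A -> T0 T1
  B -> b
  T0 -> d
  T1 -> c

CYK table (by increasing span):
  [0..0]={T0}  "d"  orig:{}
  [1..1]={T0}  "d"  orig:{}
  [2..2]={S,T1}  "c"  orig:{S}
  [0..1]=∅  "dd"
  [1..2]={A}  "dc"
  [0..2]={S}  "ddc"

S ∈ T[0,2] ⇒ YES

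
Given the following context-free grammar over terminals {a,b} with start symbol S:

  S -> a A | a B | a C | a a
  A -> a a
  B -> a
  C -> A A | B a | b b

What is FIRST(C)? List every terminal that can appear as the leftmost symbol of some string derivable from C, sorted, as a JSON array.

Compute FIRST by fixpoint:
pass 1:
  A via A→a a: +{a}
  B via B→a: +{a}
  C via C→A A: +{a}
  C via C→b b: +{b}
  S via S→a A: +{a}
  FIRST[S]={a}  FIRST[A]={a}  FIRST[B]={a}  FIRST[C]={a,b}
pass 2: (stable)
  FIRST[S]={a}  FIRST[A]={a}  FIRST[B]={a}  FIRST[C]={a,b}

FIRST(C) = ["a", "b"]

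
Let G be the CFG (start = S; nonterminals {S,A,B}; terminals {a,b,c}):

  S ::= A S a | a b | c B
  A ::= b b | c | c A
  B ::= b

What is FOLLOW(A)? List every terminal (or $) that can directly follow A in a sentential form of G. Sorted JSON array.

FIRST iteration:
round 1:
  A via A→b b: +{b}
  A via A→c: +{c}
  B via B→b: +{b}
  S via S→A S a: +{b,c}
  S via S→a b: +{a}
  FIRST(S)={a,b,c}  FIRST(A)={b,c}  FIRST(B)={b}
round 2: (no change)
  FIRST(S)={a,b,c}  FIRST(A)={b,c}  FIRST(B)={b}

FOLLOW iteration:
initialize: $ ∈ FOLLOW(S)
iter 1:
  S→A S a: FOLLOW(A) ⊇ FIRST(S) = {a,b,c}; new: +{a,b,c}
  S→A S a: FOLLOW(S) ⊇ FIRST(a) = {a}; new: +{a}
  S→c B: FOLLOW(B) ⊇ FOLLOW(S) ⊇ {$,a}; new: +{$,a}
  FOLLOW[S]={$,a}  FOLLOW[A]={a,b,c}  FOLLOW[B]={$,a}
iter 2: done
  FOLLOW[S]={$,a}  FOLLOW[A]={a,b,c}  FOLLOW[B]={$,a}

FOLLOW(A) = ["a", "b", "c"]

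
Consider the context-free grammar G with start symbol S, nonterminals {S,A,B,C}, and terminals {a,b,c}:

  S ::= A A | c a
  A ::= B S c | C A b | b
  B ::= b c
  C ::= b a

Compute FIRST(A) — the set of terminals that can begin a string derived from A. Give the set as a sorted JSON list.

FIRST sets, iterate to fixpoint:
iter 1:
  A via A→b: +{b}
  B via B→b c: +{b}
  C via C→b a: +{b}
  S via S→A A: +{b}
  S via S→c a: +{c}
  FIRST[S]={b,c}  FIRST[A]={b}  FIRST[B]={b}  FIRST[C]={b}
iter 2: done
  FIRST[S]={b,c}  FIRST[A]={b}  FIRST[B]={b}  FIRST[C]={b}

FIRST(A) = ["b"]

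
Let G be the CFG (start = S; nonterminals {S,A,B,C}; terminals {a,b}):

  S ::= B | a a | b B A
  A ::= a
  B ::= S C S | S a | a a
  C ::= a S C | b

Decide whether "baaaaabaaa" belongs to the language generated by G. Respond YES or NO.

Convert to CNF:
  S -> S T0 | S X4 | T0 T0 | T1 X5
  A -> a
  B -> S T0 | S X2 | T0 T0
  C -> T0 X3 | b
  T0 -> a
  T1 -> b
  X2 -> C S
  X3 -> S C
  X4 -> C S
  X5 -> B A

CYK table (by increasing span):
  T[0,0] 'b' = {C,T1}  orig:{C}
  T[1,1] 'a' = {A,T0}  orig:{A}
  T[2,2] 'a' = {A,T0}  orig:{A}
  T[3,3] 'a' = {A,T0}  orig:{A}
  T[4,4] 'a' = {A,T0}  orig:{A}
  T[5,5] 'a' = {A,T0}  orig:{A}
  T[6,6] 'b' = {C,T1}  orig:{C}
  T[7,7] 'a' = {A,T0}  orig:{A}
  T[8,8] 'a' = {A,T0}  orig:{A}
  T[9,9] 'a' = {A,T0}  orig:{A}
  T[0,1] 'ba' = ∅
  T[1,2] 'aa' = {B,S}
  T[2,3] 'aa' = {B,S}
  T[3,4] 'aa' = {B,S}
  T[4,5] 'aa' = {B,S}
  T[5,6] 'ab' = ∅
  T[6,7] 'ba' = ∅
  T[7,8] 'aa' = {B,S}
  T[8,9] 'aa' = {B,S}
  T[0,2] 'baa' = {X2,X4}  orig:{}
  T[1,3] 'aaa' = {B,S,X5}  orig:{B,S}
  T[2,4] 'aaa' = {B,S,X5}  orig:{B,S}
  T[3,5] 'aaa' = {B,S,X5}  orig:{B,S}
  T[4,6] 'aab' = {X3}  orig:{}
  T[5,7] 'aba' = ∅
  T[6,8] 'baa' = {X2,X4}  orig:{}
  T[7,9] 'aaa' = {B,S,X5}  orig:{B,S}
  T[0,3] 'baaa' = {S,X2,X4}  orig:{S}
  T[1,4] 'aaaa' = {B,S,X5}  orig:{B,S}
  T[2,5] 'aaaa' = {B,S,X5}  orig:{B,S}
  T[3,6] 'aaab' = {C,X3}  orig:{C}
  T[4,7] 'aaba' = ∅
  T[5,8] 'abaa' = ∅
  T[6,9] 'baaa' = {S,X2,X4}  orig:{S}
  T[0,4] 'baaaa' = {B,S,X2,X4}  orig:{B,S}
  T[1,5] 'aaaaa' = {B,S,X5}  orig:{B,S}
  T[2,6] 'aaaab' = {C,X3}  orig:{C}
  T[3,7] 'aaaba' = ∅
  T[4,8] 'aabaa' = {B,S}
  T[5,9] 'abaaa' = ∅
  T[0,5] 'baaaaa' = {B,S,X2,X4,X5}  orig:{B,S}
  T[1,6] 'aaaaab' = {C,X3}  orig:{C}
  T[2,7] 'aaaaba' = ∅
  T[3,8] 'aaabaa' = {B,S,X2,X4}  orig:{B,S}
  T[4,9] 'aabaaa' = {B,S,X5}  orig:{B,S}
  T[0,6] 'baaaaab' = {X3}  orig:{}
  T[1,7] 'aaaaaba' = ∅
  T[2,8] 'aaaabaa' = {B,S,X2,X4}  orig:{B,S}
  T[3,9] 'aaabaaa' = {B,S,X2,X4,X5}  orig:{B,S}
  T[0,7] 'baaaaaba' = ∅
  T[1,8] 'aaaaabaa' = {B,S,X2,X4}  orig:{B,S}
  T[2,9] 'aaaabaaa' = {B,S,X2,X4,X5}  orig:{B,S}
  T[0,8] 'baaaaabaa' = {B,S,X2,X4}  orig:{B,S}
  T[1,9] 'aaaaabaaa' = {B,S,X2,X4,X5}  orig:{B,S}
  T[0,9] 'baaaaabaaa' = {B,S,X2,X4,X5}  orig:{B,S}

S ∈ T[0,9] ⇒ YES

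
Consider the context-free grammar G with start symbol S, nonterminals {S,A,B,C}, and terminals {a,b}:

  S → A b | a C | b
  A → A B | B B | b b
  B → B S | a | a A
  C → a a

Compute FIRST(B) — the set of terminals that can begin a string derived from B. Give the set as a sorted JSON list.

Compute FIRST by fixpoint:
iter 1:
  A via A→b b: +{b}
  B via B→a: +{a}
  C via C→a a: +{a}
  S via S→A b: +{b}
  S via S→a C: +{a}
  FIRST[S]={a,b}  FIRST[A]={b}  FIRST[B]={a}  FIRST[C]={a}
iter 2:
  A via A→B B: +{a}
  FIRST[S]={a,b}  FIRST[A]={a,b}  FIRST[B]={a}  FIRST[C]={a}
iter 3: done
  FIRST[S]={a,b}  FIRST[A]={a,b}  FIRST[B]={a}  FIRST[C]={a}

FIRST(B) = ["a"]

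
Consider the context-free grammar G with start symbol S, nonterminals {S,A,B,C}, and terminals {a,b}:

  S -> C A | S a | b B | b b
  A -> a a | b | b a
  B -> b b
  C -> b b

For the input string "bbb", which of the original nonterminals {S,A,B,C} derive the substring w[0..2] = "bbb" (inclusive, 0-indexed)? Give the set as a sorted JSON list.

CNF form of G:
  S -> C A | S T0 | T1 B | T1 T1
  A -> T0 T0 | T1 T0 | b
  B -> T1 T1
  C -> T1 T1
  T0 -> a
  T1 -> b

CYK table (by increasing span), restricted to cells inside w[0..2]:
  cell(0,0) b: {A,T1}  orig:{A}
  cell(1,1) b: {A,T1}  orig:{A}
  cell(2,2) b: {A,T1}  orig:{A}
  cell(0,1) bb: {B,C,S}
  cell(1,2) bb: {B,C,S}
  cell(0,2) bbb: {S}

Original NTs in T[0,2] deriving "bbb": ["S"]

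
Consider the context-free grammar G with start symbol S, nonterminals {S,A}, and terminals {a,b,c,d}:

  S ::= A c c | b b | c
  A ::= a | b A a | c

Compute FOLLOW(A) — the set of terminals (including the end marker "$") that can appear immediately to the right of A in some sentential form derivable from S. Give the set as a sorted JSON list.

Compute FIRST by fixpoint:
[1]
  A via A→a: +{a}
  A via A→b A a: +{b}
  A via A→c: +{c}
  S via S→A c c: +{a,b,c}
  FIRST(S)={a,b,c}  FIRST(A)={a,b,c}
[2] (no change)
  FIRST(S)={a,b,c}  FIRST(A)={a,b,c}

FOLLOW sets:
FOLLOW(S) := {$}
[1]
  A→b A a: FOLLOW(A) ⊇ FIRST(a) = {a}; new: +{a}
  S→A c c: FOLLOW(A) ⊇ FIRST(c) = {c}; new: +{c}
  FOLLOW(S)={$}  FOLLOW(A)={a,c}
[2] — fixpoint
  FOLLOW(S)={$}  FOLLOW(A)={a,c}

FOLLOW(A) = ["a", "c"]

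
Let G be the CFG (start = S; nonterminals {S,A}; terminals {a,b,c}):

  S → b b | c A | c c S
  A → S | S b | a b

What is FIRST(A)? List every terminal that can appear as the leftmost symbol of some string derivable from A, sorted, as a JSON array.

FIRST iteration:
round 1:
  A via A→a b: +{a}
  S via S→b b: +{b}
  S via S→c A: +{c}
  FIRST[S]={b,c}  FIRST[A]={a}
round 2:
  A via A→S: +{b,c}
  FIRST[S]={b,c}  FIRST[A]={a,b,c}
round 3: (no change)
  FIRST[S]={b,c}  FIRST[A]={a,b,c}

FIRST(A) = ["a", "b", "c"]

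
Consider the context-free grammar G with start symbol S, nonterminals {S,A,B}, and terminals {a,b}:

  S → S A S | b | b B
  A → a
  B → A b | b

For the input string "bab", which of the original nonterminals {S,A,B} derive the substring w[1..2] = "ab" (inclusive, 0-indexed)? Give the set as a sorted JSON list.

Convert to CNF:
  S -> S X1 | T0 B | b
  A -> a
  B -> A T0 | b
  T0 -> b
  X1 -> A S

Fill CYK table bottom-up — only the sub-triangle for w[1..2]:
  [1..1]={A}  "a"
  [2..2]={B,S,T0}  "b"  orig:{B,S}
  [1..2]={B,X1}  "ab"  orig:{B}

Original NTs in T[1,2] deriving "ab": ["B"]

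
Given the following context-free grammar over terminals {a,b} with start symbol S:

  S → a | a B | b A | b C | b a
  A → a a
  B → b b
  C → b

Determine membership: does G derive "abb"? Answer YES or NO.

Convert to CNF:
  S -> T0 B | T1 A | T1 C | T1 T0 | a
  A -> T0 T0
  B -> T1 T1
  C -> b
  T0 -> a
  T1 -> b

CYK table (by increasing span):
  [0..0]={S,T0}  "a"  orig:{S}
  [1..1]={C,T1}  "b"  orig:{C}
  [2..2]={C,T1}  "b"  orig:{C}
  [0..1]=∅  "ab"
  [1..2]={B,S}  "bb"
  [0..2]={S}  "abb"

S ∈ T[0,2] ⇒ YES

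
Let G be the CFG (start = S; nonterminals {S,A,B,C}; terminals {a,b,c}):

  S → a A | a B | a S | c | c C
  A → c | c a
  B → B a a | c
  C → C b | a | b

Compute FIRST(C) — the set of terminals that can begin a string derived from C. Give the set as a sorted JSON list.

FIRST sets, iterate to fixpoint:
round 1:
  A via A→c: +{c}
  B via B→c: +{c}
  C via C→a: +{a}
  C via C→b: +{b}
  S via S→a A: +{a}
  S via S→c: +{c}
  FIRST(S)={a,c}  FIRST(A)={c}  FIRST(B)={c}  FIRST(C)={a,b}
round 2: — fixpoint
  FIRST(S)={a,c}  FIRST(A)={c}  FIRST(B)={c}  FIRST(C)={a,b}

FIRST(C) = ["a", "b"]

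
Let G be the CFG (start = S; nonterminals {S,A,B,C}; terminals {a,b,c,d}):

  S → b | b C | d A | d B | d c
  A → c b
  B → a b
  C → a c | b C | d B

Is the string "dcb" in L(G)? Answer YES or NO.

Convert to CNF:
  S -> T1 C | T3 A | T3 B | T3 T0 | b
  A -> T0 T1
  B -> T2 T1
  C -> T1 C | T2 T0 | T3 B
  T0 -> c
  T1 -> b
  T2 -> a
  T3 -> d

CYK table (by increasing span):
  cell(0,0) d: {T3}  orig:{}
  cell(1,1) c: {T0}  orig:{}
  cell(2,2) b: {S,T1}  orig:{S}
  cell(0,1) dc: {S}
  cell(1,2) cb: {A}
  cell(0,2) dcb: {S}

S ∈ T[0,2] ⇒ YES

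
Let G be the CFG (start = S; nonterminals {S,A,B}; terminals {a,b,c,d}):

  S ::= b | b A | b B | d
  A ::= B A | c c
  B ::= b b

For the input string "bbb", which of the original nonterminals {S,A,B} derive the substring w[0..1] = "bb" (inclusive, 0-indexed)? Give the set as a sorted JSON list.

CNF form of G:
  S -> T1 A | T1 B | b | d
  A -> B A | T0 T0
  B -> T1 T1
  T0 -> c
  T1 -> b

CYK fill (cells [i..j] with 0 ≤ i ≤ j ≤ 1 only):
  cell(0,0) b: {S,T1}  orig:{S}
  cell(1,1) b: {S,T1}  orig:{S}
  cell(0,1) bb: {B}

Original NTs in T[0,1] deriving "bb": ["B"]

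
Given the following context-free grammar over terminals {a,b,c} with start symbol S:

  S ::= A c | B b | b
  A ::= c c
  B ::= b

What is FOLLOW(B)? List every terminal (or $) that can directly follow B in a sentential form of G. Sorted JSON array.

FIRST sets, iterate to fixpoint:
pass 1:
  A via A→c c: +{c}
  B via B→b: +{b}
  S via S→A c: +{c}
  S via S→B b: +{b}
  FIRST(S)={b,c}  FIRST(A)={c}  FIRST(B)={b}
pass 2: done
  FIRST(S)={b,c}  FIRST(A)={c}  FIRST(B)={b}

FOLLOW iteration:
FOLLOW(S) := {$}
pass 1:
  S→A c: FOLLOW(A) ⊇ FIRST(c) = {c}; new: +{c}
  S→B b: FOLLOW(B) ⊇ FIRST(b) = {b}; new: +{b}
  FOLLOW(S)={$}  FOLLOW(A)={c}  FOLLOW(B)={b}
pass 2: — fixpoint
  FOLLOW(S)={$}  FOLLOW(A)={c}  FOLLOW(B)={b}

FOLLOW(B) = ["b"]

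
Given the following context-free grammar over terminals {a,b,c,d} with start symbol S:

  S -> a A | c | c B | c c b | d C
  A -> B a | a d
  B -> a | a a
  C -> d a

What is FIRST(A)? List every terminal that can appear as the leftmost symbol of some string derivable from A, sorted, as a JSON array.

FIRST iteration:
[1]
  A via A→a d: +{a}
  B via B→a: +{a}
  C via C→d a: +{d}
  S via S→a A: +{a}
  S via S→c: +{c}
  S via S→d C: +{d}
  FIRST[S]={a,c,d}  FIRST[A]={a}  FIRST[B]={a}  FIRST[C]={d}
[2] done
  FIRST[S]={a,c,d}  FIRST[A]={a}  FIRST[B]={a}  FIRST[C]={d}

FIRST(A) = ["a"]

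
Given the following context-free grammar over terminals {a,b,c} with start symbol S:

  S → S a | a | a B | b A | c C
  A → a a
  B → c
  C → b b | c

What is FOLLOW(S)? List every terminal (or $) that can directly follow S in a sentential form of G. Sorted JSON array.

Compute FIRST by fixpoint:
round 1:
  A via A→a a: +{a}
  B via B→c: +{c}
  C via C→b b: +{b}
  C via C→c: +{c}
  S via S→a: +{a}
  S via S→b A: +{b}
  S via S→c C: +{c}
  FIRST(S)={a,b,c}  FIRST(A)={a}  FIRST(B)={c}  FIRST(C)={b,c}
round 2: — fixpoint
  FIRST(S)={a,b,c}  FIRST(A)={a}  FIRST(B)={c}  FIRST(C)={b,c}

FOLLOW sets:
seed FOLLOW(S) with $
iter 1:
  S→S a: FOLLOW(S) ⊇ FIRST(a) = {a}; new: +{a}
  S→a B: FOLLOW(B) ⊇ FOLLOW(S) ⊇ {$,a}; new: +{$,a}
  S→b A: FOLLOW(A) ⊇ FOLLOW(S) ⊇ {$,a}; new: +{$,a}
  S→c C: FOLLOW(C) ⊇ FOLLOW(S) ⊇ {$,a}; new: +{$,a}
  S: {$,a}  A: {$,a}  B: {$,a}  C: {$,a}
iter 2: (no change)
  S: {$,a}  A: {$,a}  B: {$,a}  C: {$,a}

FOLLOW(S) = ["$", "a"]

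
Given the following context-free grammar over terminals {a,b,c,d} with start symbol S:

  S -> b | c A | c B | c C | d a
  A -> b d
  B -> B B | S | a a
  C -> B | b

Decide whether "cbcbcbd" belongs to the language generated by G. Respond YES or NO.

Convert to CNF:
  S -> T1 T2 | T3 A | T3 B | T3 C | b
  A -> T0 T1
  B -> B B | T1 T2 | T2 T2 | T3 A | T3 B | T3 C | b
  C -> B B | T1 T2 | T2 T2 | T3 A | T3 B | T3 C | b
  T0 -> b
  T1 -> d
  T2 -> a
  T3 -> c

Fill CYK table bottom-up:
  T[0,0] 'c' = {T3}  orig:{}
  T[1,1] 'b' = {B,C,S,T0}  orig:{B,C,S}
  T[2,2] 'c' = {T3}  orig:{}
  T[3,3] 'b' = {B,C,S,T0}  orig:{B,C,S}
  T[4,4] 'c' = {T3}  orig:{}
  T[5,5] 'b' = {B,C,S,T0}  orig:{B,C,S}
  T[6,6] 'd' = {T1}  orig:{}
  T[0,1] 'cb' = {B,C,S}
  T[1,2] 'bc' = ∅
  T[2,3] 'cb' = {B,C,S}
  T[3,4] 'bc' = ∅
  T[4,5] 'cb' = {B,C,S}
  T[5,6] 'bd' = {A}
  T[0,2] 'cbc' = ∅
  T[1,3] 'bcb' = {B,C}
  T[2,4] 'cbc' = ∅
  T[3,5] 'bcb' = {B,C}
  T[4,6] 'cbd' = {B,C,S}
  T[0,3] 'cbcb' = {B,C,S}
  T[1,4] 'bcbc' = ∅
  T[2,5] 'cbcb' = {B,C,S}
  T[3,6] 'bcbd' = {B,C}
  T[0,4] 'cbcbc' = ∅
  T[1,5] 'bcbcb' = {B,C}
  T[2,6] 'cbcbd' = {B,C,S}
  T[0,5] 'cbcbcb' = {B,C,S}
  T[1,6] 'bcbcbd' = {B,C}
  T[0,6] 'cbcbcbd' = {B,C,S}

S ∈ T[0,6] ⇒ YES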